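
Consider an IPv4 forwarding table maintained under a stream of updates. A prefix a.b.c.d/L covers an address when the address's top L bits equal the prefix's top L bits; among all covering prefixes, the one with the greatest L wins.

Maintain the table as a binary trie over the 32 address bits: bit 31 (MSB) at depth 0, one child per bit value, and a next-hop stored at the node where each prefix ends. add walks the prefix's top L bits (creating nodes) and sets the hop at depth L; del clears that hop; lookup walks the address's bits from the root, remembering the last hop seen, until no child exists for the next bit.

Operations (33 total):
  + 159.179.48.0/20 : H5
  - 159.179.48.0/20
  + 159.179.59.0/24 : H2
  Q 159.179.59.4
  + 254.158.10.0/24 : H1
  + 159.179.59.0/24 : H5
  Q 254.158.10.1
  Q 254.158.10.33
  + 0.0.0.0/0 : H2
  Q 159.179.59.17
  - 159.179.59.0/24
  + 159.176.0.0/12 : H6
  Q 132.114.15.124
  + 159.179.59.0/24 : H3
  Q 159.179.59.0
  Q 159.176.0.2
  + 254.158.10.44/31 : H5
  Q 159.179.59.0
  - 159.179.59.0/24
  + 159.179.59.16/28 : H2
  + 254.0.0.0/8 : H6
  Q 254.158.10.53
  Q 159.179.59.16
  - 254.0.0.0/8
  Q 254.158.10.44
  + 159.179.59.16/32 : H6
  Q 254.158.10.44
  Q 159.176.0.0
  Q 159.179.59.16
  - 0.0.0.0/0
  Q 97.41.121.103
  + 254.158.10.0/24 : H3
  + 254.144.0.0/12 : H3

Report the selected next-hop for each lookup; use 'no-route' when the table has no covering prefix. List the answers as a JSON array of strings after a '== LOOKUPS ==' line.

Trace:
  + 159.179.48.0/20 (H5) depth=20
  - 159.179.48.0/20 clear@20
  + 159.179.59.0/24 (H2) depth=24
  Q 159.179.59.4: descend 100111111011001100111011 ; hops seen [H2] ; pick H2
  + 254.158.10.0/24 (H1) depth=24
  + 159.179.59.0/24 (H5) depth=24
  Q 254.158.10.1: descend 111111101001111000001010 ; hops seen [H1] ; pick H1
  Q 254.158.10.33: descend 111111101001111000001010 ; hops seen [H1] ; pick H1
  + 0.0.0.0/0 (H2) depth=0
  Q 159.179.59.17: descend 100111111011001100111011 ; hops seen [H2,H5] ; pick H5
  - 159.179.59.0/24 clear@24
  + 159.176.0.0/12 (H6) depth=12
  Q 132.114.15.124: descend 100 ; hops seen [H2] ; pick H2
  + 159.179.59.0/24 (H3) depth=24
  Q 159.179.59.0: descend 100111111011001100111011 ; hops seen [H2,H6,H3] ; pick H3
  Q 159.176.0.2: descend 10011111101100 ; hops seen [H2,H6] ; pick H6
  + 254.158.10.44/31 (H5) depth=31
  Q 159.179.59.0: descend 100111111011001100111011 ; hops seen [H2,H6,H3] ; pick H3
  - 159.179.59.0/24 clear@24
  + 159.179.59.16/28 (H2) depth=28
  + 254.0.0.0/8 (H6) depth=8
  Q 254.158.10.53: descend 111111101001111000001010001 ; hops seen [H2,H6,H1] ; pick H1
  Q 159.179.59.16: descend 1001111110110011001110110001 ; hops seen [H2,H6,H2] ; pick H2
  - 254.0.0.0/8 clear@8
  Q 254.158.10.44: descend 1111111010011110000010100010110 ; hops seen [H2,H1,H5] ; pick H5
  + 159.179.59.16/32 (H6) depth=32
  Q 254.158.10.44: descend 1111111010011110000010100010110 ; hops seen [H2,H1,H5] ; pick H5
  Q 159.176.0.0: descend 10011111101100 ; hops seen [H2,H6] ; pick H6
  Q 159.179.59.16: descend 10011111101100110011101100010000 ; hops seen [H2,H6,H2,H6] ; pick H6
  - 0.0.0.0/0 clear@0
  Q 97.41.121.103: descend ε ; hops seen [∅] ; pick no-route
  + 254.158.10.0/24 (H3) depth=24
  + 254.144.0.0/12 (H3) depth=12

== LOOKUPS ==
["H2","H1","H1","H5","H2","H3","H6","H3","H1","H2","H5","H5","H6","H6","no-route"]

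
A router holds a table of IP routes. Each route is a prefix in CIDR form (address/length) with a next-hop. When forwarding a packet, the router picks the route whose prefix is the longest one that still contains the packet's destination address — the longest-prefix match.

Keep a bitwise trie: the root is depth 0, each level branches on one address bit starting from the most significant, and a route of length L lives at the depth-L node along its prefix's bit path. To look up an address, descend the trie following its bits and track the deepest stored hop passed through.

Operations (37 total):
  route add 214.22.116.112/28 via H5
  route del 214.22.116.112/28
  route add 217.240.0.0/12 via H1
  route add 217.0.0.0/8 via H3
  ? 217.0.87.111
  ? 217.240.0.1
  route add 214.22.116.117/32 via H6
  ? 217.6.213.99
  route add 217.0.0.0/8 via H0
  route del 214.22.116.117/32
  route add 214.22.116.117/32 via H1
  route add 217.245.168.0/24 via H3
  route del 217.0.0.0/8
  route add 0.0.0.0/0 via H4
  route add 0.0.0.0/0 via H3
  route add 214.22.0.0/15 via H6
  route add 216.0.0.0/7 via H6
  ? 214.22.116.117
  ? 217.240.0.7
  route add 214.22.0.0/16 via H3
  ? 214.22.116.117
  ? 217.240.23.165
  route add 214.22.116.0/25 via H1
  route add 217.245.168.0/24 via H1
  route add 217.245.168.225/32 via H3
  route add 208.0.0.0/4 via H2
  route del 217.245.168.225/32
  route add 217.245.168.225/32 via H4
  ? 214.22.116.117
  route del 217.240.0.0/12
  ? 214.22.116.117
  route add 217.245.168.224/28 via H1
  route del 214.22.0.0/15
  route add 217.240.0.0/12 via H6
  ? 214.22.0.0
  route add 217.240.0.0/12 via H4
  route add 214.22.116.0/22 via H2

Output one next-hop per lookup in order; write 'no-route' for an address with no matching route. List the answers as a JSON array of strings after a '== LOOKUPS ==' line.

Process each operation:
  + 214.22.116.112/28 (H5) depth=28
  - 214.22.116.112/28 clear@28
  + 217.240.0.0/12 (H1) depth=12
  + 217.0.0.0/8 (H3) depth=8
  ? 217.0.87.111  path d0:-→d1:-→d2:-→d3:-→d4:-→d5:-→d6:-→d7:-→d8:H3  best=H3
  ? 217.240.0.1  path d0:-→d1:-→d2:-→d3:-→d4:-→d5:-→d6:-→d7:-→d8:H3→d9:-→d10:-→d11:-→d12:H1  best=H1
  + 214.22.116.117/32 (H6) depth=32
  ? 217.6.213.99  path d0:-→d1:-→d2:-→d3:-→d4:-→d5:-→d6:-→d7:-→d8:H3  best=H3
  + 217.0.0.0/8 (H0) depth=8
  - 214.22.116.117/32 clear@32
  + 214.22.116.117/32 (H1) depth=32
  + 217.245.168.0/24 (H3) depth=24
  - 217.0.0.0/8 clear@8
  + 0.0.0.0/0 (H4) depth=0
  + 0.0.0.0/0 (H3) depth=0
  + 214.22.0.0/15 (H6) depth=15
  + 216.0.0.0/7 (H6) depth=7
  ? 214.22.116.117  path d0:H3→d1:-→d2:-→d3:-→d4:-→d5:-→d6:-→d7:-→d8:-→d9:-→d10:-→d11:-→d12:-→d13:-→d14:-→d15:H6→d16:-→d17:-→d18:-→d19:-→d20:-→d21:-→d22:-→d23:-→d24:-→d25:-→d26:-→d27:-→d28:-→d29:-→d30:-→d31:-→d32:H1  best=H1
  ? 217.240.0.7  path d0:H3→d1:-→d2:-→d3:-→d4:-→d5:-→d6:-→d7:H6→d8:-→d9:-→d10:-→d11:-→d12:H1→d13:-  best=H1
  + 214.22.0.0/16 (H3) depth=16
  ? 214.22.116.117  path d0:H3→d1:-→d2:-→d3:-→d4:-→d5:-→d6:-→d7:-→d8:-→d9:-→d10:-→d11:-→d12:-→d13:-→d14:-→d15:H6→d16:H3→d17:-→d18:-→d19:-→d20:-→d21:-→d22:-→d23:-→d24:-→d25:-→d26:-→d27:-→d28:-→d29:-→d30:-→d31:-→d32:H1  best=H1
  ? 217.240.23.165  path d0:H3→d1:-→d2:-→d3:-→d4:-→d5:-→d6:-→d7:H6→d8:-→d9:-→d10:-→d11:-→d12:H1→d13:-  best=H1
  + 214.22.116.0/25 (H1) depth=25
  + 217.245.168.0/24 (H1) depth=24
  + 217.245.168.225/32 (H3) depth=32
  + 208.0.0.0/4 (H2) depth=4
  - 217.245.168.225/32 clear@32
  + 217.245.168.225/32 (H4) depth=32
  ? 214.22.116.117  path d0:H3→d1:-→d2:-→d3:-→d4:H2→d5:-→d6:-→d7:-→d8:-→d9:-→d10:-→d11:-→d12:-→d13:-→d14:-→d15:H6→d16:H3→d17:-→d18:-→d19:-→d20:-→d21:-→d22:-→d23:-→d24:-→d25:H1→d26:-→d27:-→d28:-→d29:-→d30:-→d31:-→d32:H1  best=H1
  - 217.240.0.0/12 clear@12
  ? 214.22.116.117  path d0:H3→d1:-→d2:-→d3:-→d4:H2→d5:-→d6:-→d7:-→d8:-→d9:-→d10:-→d11:-→d12:-→d13:-→d14:-→d15:H6→d16:H3→d17:-→d18:-→d19:-→d20:-→d21:-→d22:-→d23:-→d24:-→d25:H1→d26:-→d27:-→d28:-→d29:-→d30:-→d31:-→d32:H1  best=H1
  + 217.245.168.224/28 (H1) depth=28
  - 214.22.0.0/15 clear@15
  + 217.240.0.0/12 (H6) depth=12
  ? 214.22.0.0  path d0:H3→d1:-→d2:-→d3:-→d4:H2→d5:-→d6:-→d7:-→d8:-→d9:-→d10:-→d11:-→d12:-→d13:-→d14:-→d15:-→d16:H3→d17:-  best=H3
  + 217.240.0.0/12 (H4) depth=12
  + 214.22.116.0/22 (H2) depth=22

== LOOKUPS ==
["H3","H1","H3","H1","H1","H1","H1","H1","H1","H3"]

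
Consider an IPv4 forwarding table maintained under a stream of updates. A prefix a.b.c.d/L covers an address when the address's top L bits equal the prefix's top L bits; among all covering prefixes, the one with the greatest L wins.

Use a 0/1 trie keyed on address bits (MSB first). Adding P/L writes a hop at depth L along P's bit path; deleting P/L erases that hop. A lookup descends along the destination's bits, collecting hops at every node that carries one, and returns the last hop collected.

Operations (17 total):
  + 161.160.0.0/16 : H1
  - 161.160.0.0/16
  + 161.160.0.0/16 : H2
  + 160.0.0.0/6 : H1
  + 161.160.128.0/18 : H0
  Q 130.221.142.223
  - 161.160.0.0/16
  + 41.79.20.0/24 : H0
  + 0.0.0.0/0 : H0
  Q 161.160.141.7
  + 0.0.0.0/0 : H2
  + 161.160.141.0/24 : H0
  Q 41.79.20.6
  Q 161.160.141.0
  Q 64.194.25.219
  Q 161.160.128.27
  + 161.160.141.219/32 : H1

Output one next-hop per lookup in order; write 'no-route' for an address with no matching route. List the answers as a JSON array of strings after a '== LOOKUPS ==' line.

Process each operation:
  add 161.160.0.0/16 -> H1 at depth 16
  - 161.160.0.0/16 clear@16
  add 161.160.0.0/16 -> H2 at depth 16
  add 160.0.0.0/6 -> H1 at depth 6
  add 161.160.128.0/18 -> H0 at depth 18
  Q 130.221.142.223: descend 10 ; hops seen [∅] ; pick no-route
  - 161.160.0.0/16 clear@16
  add 41.79.20.0/24 -> H0 at depth 24
  add 0.0.0.0/0 -> H0 at depth 0
  Q 161.160.141.7: descend 101000011010000010 ; hops seen [H0,H1,H0] ; pick H0
  add 0.0.0.0/0 -> H2 at depth 0
  add 161.160.141.0/24 -> H0 at depth 24
  Q 41.79.20.6: descend 001010010100111100010100 ; hops seen [H2,H0] ; pick H0
  Q 161.160.141.0: descend 101000011010000010001101 ; hops seen [H2,H1,H0,H0] ; pick H0
  Q 64.194.25.219: descend 0 ; hops seen [H2] ; pick H2
  Q 161.160.128.27: descend 10100001101000001000 ; hops seen [H2,H1,H0] ; pick H0
  add 161.160.141.219/32 -> H1 at depth 32

== LOOKUPS ==
["no-route","H0","H0","H0","H2","H0"]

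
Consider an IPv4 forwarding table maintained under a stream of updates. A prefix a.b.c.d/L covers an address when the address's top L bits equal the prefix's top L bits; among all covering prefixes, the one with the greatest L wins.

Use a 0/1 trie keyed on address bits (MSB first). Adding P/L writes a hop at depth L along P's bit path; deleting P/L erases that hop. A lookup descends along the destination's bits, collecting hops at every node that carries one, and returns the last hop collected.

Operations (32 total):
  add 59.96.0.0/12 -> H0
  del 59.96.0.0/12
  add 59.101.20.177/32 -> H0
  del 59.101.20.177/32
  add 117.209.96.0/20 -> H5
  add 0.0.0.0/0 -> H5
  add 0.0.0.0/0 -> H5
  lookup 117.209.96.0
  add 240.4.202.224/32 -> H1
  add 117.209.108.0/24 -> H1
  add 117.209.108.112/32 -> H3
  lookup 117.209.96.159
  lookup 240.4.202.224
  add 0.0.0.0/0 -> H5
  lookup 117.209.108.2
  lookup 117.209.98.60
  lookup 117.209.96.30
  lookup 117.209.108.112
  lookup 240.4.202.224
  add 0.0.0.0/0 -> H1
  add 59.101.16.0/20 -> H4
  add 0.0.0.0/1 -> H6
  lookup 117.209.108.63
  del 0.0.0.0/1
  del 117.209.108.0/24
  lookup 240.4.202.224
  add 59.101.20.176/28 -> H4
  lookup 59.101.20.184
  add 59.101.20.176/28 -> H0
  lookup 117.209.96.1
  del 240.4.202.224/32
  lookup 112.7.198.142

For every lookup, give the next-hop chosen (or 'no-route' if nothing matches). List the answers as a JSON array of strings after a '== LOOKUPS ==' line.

Trace:
  + 59.96.0.0/12 (H0) depth=12
  del 59.96.0.0/12 (clear depth 12)
  + 59.101.20.177/32 (H0) depth=32
  del 59.101.20.177/32 (clear depth 32)
  + 117.209.96.0/20 (H5) depth=20
  + 0.0.0.0/0 (H5) depth=0
  + 0.0.0.0/0 (H5) depth=0
  lookup 117.209.96.0: bits 01110101110100010110 walk d0:H5→d1:-→d2:-→d3:-→d4:-→d5:-→d6:-→d7:-→d8:-→d9:-→d10:-→d11:-→d12:-→d13:-→d14:-→d15:-→d16:-→d17:-→d18:-→d19:-→d20:H5 -> H5
  + 240.4.202.224/32 (H1) depth=32
  + 117.209.108.0/24 (H1) depth=24
  + 117.209.108.112/32 (H3) depth=32
  lookup 117.209.96.159: bits 01110101110100010110 walk d0:H5→d1:-→d2:-→d3:-→d4:-→d5:-→d6:-→d7:-→d8:-→d9:-→d10:-→d11:-→d12:-→d13:-→d14:-→d15:-→d16:-→d17:-→d18:-→d19:-→d20:H5 -> H5
  lookup 240.4.202.224: bits 11110000000001001100101011100000 walk d0:H5→d1:-→d2:-→d3:-→d4:-→d5:-→d6:-→d7:-→d8:-→d9:-→d10:-→d11:-→d12:-→d13:-→d14:-→d15:-→d16:-→d17:-→d18:-→d19:-→d20:-→d21:-→d22:-→d23:-→d24:-→d25:-→d26:-→d27:-→d28:-→d29:-→d30:-→d31:-→d32:H1 -> H1
  + 0.0.0.0/0 (H5) depth=0
  lookup 117.209.108.2: bits 0111010111010001011011000 walk d0:H5→d1:-→d2:-→d3:-→d4:-→d5:-→d6:-→d7:-→d8:-→d9:-→d10:-→d11:-→d12:-→d13:-→d14:-→d15:-→d16:-→d17:-→d18:-→d19:-→d20:H5→d21:-→d22:-→d23:-→d24:H1→d25:- -> H1
  lookup 117.209.98.60: bits 01110101110100010110 walk d0:H5→d1:-→d2:-→d3:-→d4:-→d5:-→d6:-→d7:-→d8:-→d9:-→d10:-→d11:-→d12:-→d13:-→d14:-→d15:-→d16:-→d17:-→d18:-→d19:-→d20:H5 -> H5
  lookup 117.209.96.30: bits 01110101110100010110 walk d0:H5→d1:-→d2:-→d3:-→d4:-→d5:-→d6:-→d7:-→d8:-→d9:-→d10:-→d11:-→d12:-→d13:-→d14:-→d15:-→d16:-→d17:-→d18:-→d19:-→d20:H5 -> H5
  lookup 117.209.108.112: bits 01110101110100010110110001110000 walk d0:H5→d1:-→d2:-→d3:-→d4:-→d5:-→d6:-→d7:-→d8:-→d9:-→d10:-→d11:-→d12:-→d13:-→d14:-→d15:-→d16:-→d17:-→d18:-→d19:-→d20:H5→d21:-→d22:-→d23:-→d24:H1→d25:-→d26:-→d27:-→d28:-→d29:-→d30:-→d31:-→d32:H3 -> H3
  lookup 240.4.202.224: bits 11110000000001001100101011100000 walk d0:H5→d1:-→d2:-→d3:-→d4:-→d5:-→d6:-→d7:-→d8:-→d9:-→d10:-→d11:-→d12:-→d13:-→d14:-→d15:-→d16:-→d17:-→d18:-→d19:-→d20:-→d21:-→d22:-→d23:-→d24:-→d25:-→d26:-→d27:-→d28:-→d29:-→d30:-→d31:-→d32:H1 -> H1
  + 0.0.0.0/0 (H1) depth=0
  + 59.101.16.0/20 (H4) depth=20
  + 0.0.0.0/1 (H6) depth=1
  lookup 117.209.108.63: bits 0111010111010001011011000 walk d0:H1→d1:H6→d2:-→d3:-→d4:-→d5:-→d6:-→d7:-→d8:-→d9:-→d10:-→d11:-→d12:-→d13:-→d14:-→d15:-→d16:-→d17:-→d18:-→d19:-→d20:H5→d21:-→d22:-→d23:-→d24:H1→d25:- -> H1
  del 0.0.0.0/1 (clear depth 1)
  del 117.209.108.0/24 (clear depth 24)
  lookup 240.4.202.224: bits 11110000000001001100101011100000 walk d0:H1→d1:-→d2:-→d3:-→d4:-→d5:-→d6:-→d7:-→d8:-→d9:-→d10:-→d11:-→d12:-→d13:-→d14:-→d15:-→d16:-→d17:-→d18:-→d19:-→d20:-→d21:-→d22:-→d23:-→d24:-→d25:-→d26:-→d27:-→d28:-→d29:-→d30:-→d31:-→d32:H1 -> H1
  + 59.101.20.176/28 (H4) depth=28
  lookup 59.101.20.184: bits 0011101101100101000101001011 walk d0:H1→d1:-→d2:-→d3:-→d4:-→d5:-→d6:-→d7:-→d8:-→d9:-→d10:-→d11:-→d12:-→d13:-→d14:-→d15:-→d16:-→d17:-→d18:-→d19:-→d20:H4→d21:-→d22:-→d23:-→d24:-→d25:-→d26:-→d27:-→d28:H4 -> H4
  + 59.101.20.176/28 (H0) depth=28
  lookup 117.209.96.1: bits 01110101110100010110 walk d0:H1→d1:-→d2:-→d3:-→d4:-→d5:-→d6:-→d7:-→d8:-→d9:-→d10:-→d11:-→d12:-→d13:-→d14:-→d15:-→d16:-→d17:-→d18:-→d19:-→d20:H5 -> H5
  del 240.4.202.224/32 (clear depth 32)
  lookup 112.7.198.142: bits 01110 walk d0:H1→d1:-→d2:-→d3:-→d4:-→d5:- -> H1

== LOOKUPS ==
["H5","H5","H1","H1","H5","H5","H3","H1","H1","H1","H4","H5","H1"]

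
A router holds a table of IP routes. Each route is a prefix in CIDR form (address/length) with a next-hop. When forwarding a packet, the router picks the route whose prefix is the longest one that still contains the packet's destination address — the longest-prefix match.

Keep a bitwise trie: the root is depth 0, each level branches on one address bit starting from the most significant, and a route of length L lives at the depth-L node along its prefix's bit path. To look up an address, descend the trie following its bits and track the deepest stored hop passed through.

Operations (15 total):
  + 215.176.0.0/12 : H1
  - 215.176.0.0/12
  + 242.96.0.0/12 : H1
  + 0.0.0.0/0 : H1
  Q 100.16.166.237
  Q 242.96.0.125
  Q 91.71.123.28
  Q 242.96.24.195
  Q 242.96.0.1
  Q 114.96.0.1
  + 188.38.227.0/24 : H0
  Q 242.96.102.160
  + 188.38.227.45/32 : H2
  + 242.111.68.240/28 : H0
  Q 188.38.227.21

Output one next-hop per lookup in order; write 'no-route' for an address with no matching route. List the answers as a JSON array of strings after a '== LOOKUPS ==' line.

Process each operation:
  + 215.176.0.0/12 (H1) depth=12
  del 215.176.0.0/12 (clear depth 12)
  + 242.96.0.0/12 (H1) depth=12
  + 0.0.0.0/0 (H1) depth=0
  Q 100.16.166.237: descend ε ; hops seen [H1] ; pick H1
  Q 242.96.0.125: descend 111100100110 ; hops seen [H1,H1] ; pick H1
  Q 91.71.123.28: descend ε ; hops seen [H1] ; pick H1
  Q 242.96.24.195: descend 111100100110 ; hops seen [H1,H1] ; pick H1
  Q 242.96.0.1: descend 111100100110 ; hops seen [H1,H1] ; pick H1
  Q 114.96.0.1: descend ε ; hops seen [H1] ; pick H1
  + 188.38.227.0/24 (H0) depth=24
  Q 242.96.102.160: descend 111100100110 ; hops seen [H1,H1] ; pick H1
  + 188.38.227.45/32 (H2) depth=32
  + 242.111.68.240/28 (H0) depth=28
  Q 188.38.227.21: descend 10111100001001101110001100 ; hops seen [H1,H0] ; pick H0

== LOOKUPS ==
["H1","H1","H1","H1","H1","H1","H1","H0"]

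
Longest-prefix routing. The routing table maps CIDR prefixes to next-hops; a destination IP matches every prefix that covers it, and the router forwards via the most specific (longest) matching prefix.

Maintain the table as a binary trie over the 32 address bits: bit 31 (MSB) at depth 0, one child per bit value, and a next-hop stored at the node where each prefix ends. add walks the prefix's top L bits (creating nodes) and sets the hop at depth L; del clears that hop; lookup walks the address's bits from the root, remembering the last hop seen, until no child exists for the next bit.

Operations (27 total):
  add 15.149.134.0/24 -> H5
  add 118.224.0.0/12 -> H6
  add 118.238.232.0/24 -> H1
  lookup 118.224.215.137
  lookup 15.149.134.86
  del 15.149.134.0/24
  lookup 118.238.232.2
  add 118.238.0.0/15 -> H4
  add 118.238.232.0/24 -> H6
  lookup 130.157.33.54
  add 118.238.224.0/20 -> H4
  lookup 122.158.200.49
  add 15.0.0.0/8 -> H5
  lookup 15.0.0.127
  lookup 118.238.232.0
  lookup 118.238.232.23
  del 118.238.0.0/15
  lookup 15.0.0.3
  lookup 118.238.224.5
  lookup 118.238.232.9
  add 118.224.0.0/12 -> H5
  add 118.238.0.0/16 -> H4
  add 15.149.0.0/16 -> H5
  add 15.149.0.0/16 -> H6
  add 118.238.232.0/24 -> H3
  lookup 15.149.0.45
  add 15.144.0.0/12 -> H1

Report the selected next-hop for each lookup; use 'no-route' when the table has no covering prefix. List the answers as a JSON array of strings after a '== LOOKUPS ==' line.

Apply in order:
  add 15.149.134.0/24 -> H5 at depth 24
  add 118.224.0.0/12 -> H6 at depth 12
  add 118.238.232.0/24 -> H1 at depth 24
  Q 118.224.215.137: descend 011101101110 ; hops seen [H6] ; pick H6
  Q 15.149.134.86: descend 000011111001010110000110 ; hops seen [H5] ; pick H5
  del 15.149.134.0/24 (clear depth 24)
  Q 118.238.232.2: descend 011101101110111011101000 ; hops seen [H6,H1] ; pick H1
  add 118.238.0.0/15 -> H4 at depth 15
  add 118.238.232.0/24 -> H6 at depth 24
  Q 130.157.33.54: descend ε ; hops seen [∅] ; pick no-route
  add 118.238.224.0/20 -> H4 at depth 20
  Q 122.158.200.49: descend 0111 ; hops seen [∅] ; pick no-route
  add 15.0.0.0/8 -> H5 at depth 8
  Q 15.0.0.127: descend 00001111 ; hops seen [H5] ; pick H5
  Q 118.238.232.0: descend 011101101110111011101000 ; hops seen [H6,H4,H4,H6] ; pick H6
  Q 118.238.232.23: descend 011101101110111011101000 ; hops seen [H6,H4,H4,H6] ; pick H6
  del 118.238.0.0/15 (clear depth 15)
  Q 15.0.0.3: descend 00001111 ; hops seen [H5] ; pick H5
  Q 118.238.224.5: descend 01110110111011101110 ; hops seen [H6,H4] ; pick H4
  Q 118.238.232.9: descend 011101101110111011101000 ; hops seen [H6,H4,H6] ; pick H6
  add 118.224.0.0/12 -> H5 at depth 12
  add 118.238.0.0/16 -> H4 at depth 16
  add 15.149.0.0/16 -> H5 at depth 16
  add 15.149.0.0/16 -> H6 at depth 16
  add 118.238.232.0/24 -> H3 at depth 24
  Q 15.149.0.45: descend 0000111110010101 ; hops seen [H5,H6] ; pick H6
  add 15.144.0.0/12 -> H1 at depth 12

== LOOKUPS ==
["H6","H5","H1","no-route","no-route","H5","H6","H6","H5","H4","H6","H6"]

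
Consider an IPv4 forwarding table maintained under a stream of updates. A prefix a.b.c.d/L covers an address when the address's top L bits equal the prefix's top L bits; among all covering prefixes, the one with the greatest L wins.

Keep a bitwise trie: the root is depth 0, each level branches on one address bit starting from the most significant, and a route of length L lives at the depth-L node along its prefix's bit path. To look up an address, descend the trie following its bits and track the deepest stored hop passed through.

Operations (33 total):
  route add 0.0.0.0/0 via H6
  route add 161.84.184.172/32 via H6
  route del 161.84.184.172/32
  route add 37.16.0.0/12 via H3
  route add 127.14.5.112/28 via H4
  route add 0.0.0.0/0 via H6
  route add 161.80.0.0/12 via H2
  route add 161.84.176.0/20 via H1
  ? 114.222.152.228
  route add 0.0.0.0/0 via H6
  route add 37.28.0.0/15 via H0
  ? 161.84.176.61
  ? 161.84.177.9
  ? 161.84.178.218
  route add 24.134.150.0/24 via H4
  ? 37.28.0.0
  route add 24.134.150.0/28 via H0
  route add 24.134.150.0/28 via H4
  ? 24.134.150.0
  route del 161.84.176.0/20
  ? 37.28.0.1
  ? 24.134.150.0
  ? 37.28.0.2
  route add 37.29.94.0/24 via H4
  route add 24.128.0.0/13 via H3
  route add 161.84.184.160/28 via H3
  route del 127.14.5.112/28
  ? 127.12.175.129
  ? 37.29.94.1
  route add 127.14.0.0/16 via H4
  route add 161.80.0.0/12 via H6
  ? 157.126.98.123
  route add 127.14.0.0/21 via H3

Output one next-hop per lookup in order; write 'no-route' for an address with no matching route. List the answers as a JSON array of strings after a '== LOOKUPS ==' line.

Trace:
  add 0.0.0.0/0 -> H6 at depth 0
  add 161.84.184.172/32 -> H6 at depth 32
  - 161.84.184.172/32 clear@32
  add 37.16.0.0/12 -> H3 at depth 12
  add 127.14.5.112/28 -> H4 at depth 28
  add 0.0.0.0/0 -> H6 at depth 0
  add 161.80.0.0/12 -> H2 at depth 12
  add 161.84.176.0/20 -> H1 at depth 20
  lookup 114.222.152.228: bits 0111 walk d0:H6→d1:-→d2:-→d3:-→d4:- -> H6
  add 0.0.0.0/0 -> H6 at depth 0
  add 37.28.0.0/15 -> H0 at depth 15
  lookup 161.84.176.61: bits 10100001010101001011 walk d0:H6→d1:-→d2:-→d3:-→d4:-→d5:-→d6:-→d7:-→d8:-→d9:-→d10:-→d11:-→d12:H2→d13:-→d14:-→d15:-→d16:-→d17:-→d18:-→d19:-→d20:H1 -> H1
  lookup 161.84.177.9: bits 10100001010101001011 walk d0:H6→d1:-→d2:-→d3:-→d4:-→d5:-→d6:-→d7:-→d8:-→d9:-→d10:-→d11:-→d12:H2→d13:-→d14:-→d15:-→d16:-→d17:-→d18:-→d19:-→d20:H1 -> H1
  lookup 161.84.178.218: bits 10100001010101001011 walk d0:H6→d1:-→d2:-→d3:-→d4:-→d5:-→d6:-→d7:-→d8:-→d9:-→d10:-→d11:-→d12:H2→d13:-→d14:-→d15:-→d16:-→d17:-→d18:-→d19:-→d20:H1 -> H1
  add 24.134.150.0/24 -> H4 at depth 24
  lookup 37.28.0.0: bits 001001010001110 walk d0:H6→d1:-→d2:-→d3:-→d4:-→d5:-→d6:-→d7:-→d8:-→d9:-→d10:-→d11:-→d12:H3→d13:-→d14:-→d15:H0 -> H0
  add 24.134.150.0/28 -> H0 at depth 28
  add 24.134.150.0/28 -> H4 at depth 28
  lookup 24.134.150.0: bits 0001100010000110100101100000 walk d0:H6→d1:-→d2:-→d3:-→d4:-→d5:-→d6:-→d7:-→d8:-→d9:-→d10:-→d11:-→d12:-→d13:-→d14:-→d15:-→d16:-→d17:-→d18:-→d19:-→d20:-→d21:-→d22:-→d23:-→d24:H4→d25:-→d26:-→d27:-→d28:H4 -> H4
  - 161.84.176.0/20 clear@20
  lookup 37.28.0.1: bits 001001010001110 walk d0:H6→d1:-→d2:-→d3:-→d4:-→d5:-→d6:-→d7:-→d8:-→d9:-→d10:-→d11:-→d12:H3→d13:-→d14:-→d15:H0 -> H0
  lookup 24.134.150.0: bits 0001100010000110100101100000 walk d0:H6→d1:-→d2:-→d3:-→d4:-→d5:-→d6:-→d7:-→d8:-→d9:-→d10:-→d11:-→d12:-→d13:-→d14:-→d15:-→d16:-→d17:-→d18:-→d19:-→d20:-→d21:-→d22:-→d23:-→d24:H4→d25:-→d26:-→d27:-→d28:H4 -> H4
  lookup 37.28.0.2: bits 001001010001110 walk d0:H6→d1:-→d2:-→d3:-→d4:-→d5:-→d6:-→d7:-→d8:-→d9:-→d10:-→d11:-→d12:H3→d13:-→d14:-→d15:H0 -> H0
  add 37.29.94.0/24 -> H4 at depth 24
  add 24.128.0.0/13 -> H3 at depth 13
  add 161.84.184.160/28 -> H3 at depth 28
  - 127.14.5.112/28 clear@28
  lookup 127.12.175.129: bits 01111111000011 walk d0:H6→d1:-→d2:-→d3:-→d4:-→d5:-→d6:-→d7:-→d8:-→d9:-→d10:-→d11:-→d12:-→d13:-→d14:- -> H6
  lookup 37.29.94.1: bits 001001010001110101011110 walk d0:H6→d1:-→d2:-→d3:-→d4:-→d5:-→d6:-→d7:-→d8:-→d9:-→d10:-→d11:-→d12:H3→d13:-→d14:-→d15:H0→d16:-→d17:-→d18:-→d19:-→d20:-→d21:-→d22:-→d23:-→d24:H4 -> H4
  add 127.14.0.0/16 -> H4 at depth 16
  add 161.80.0.0/12 -> H6 at depth 12
  lookup 157.126.98.123: bits 10 walk d0:H6→d1:-→d2:- -> H6
  add 127.14.0.0/21 -> H3 at depth 21

== LOOKUPS ==
["H6","H1","H1","H1","H0","H4","H0","H4","H0","H6","H4","H6"]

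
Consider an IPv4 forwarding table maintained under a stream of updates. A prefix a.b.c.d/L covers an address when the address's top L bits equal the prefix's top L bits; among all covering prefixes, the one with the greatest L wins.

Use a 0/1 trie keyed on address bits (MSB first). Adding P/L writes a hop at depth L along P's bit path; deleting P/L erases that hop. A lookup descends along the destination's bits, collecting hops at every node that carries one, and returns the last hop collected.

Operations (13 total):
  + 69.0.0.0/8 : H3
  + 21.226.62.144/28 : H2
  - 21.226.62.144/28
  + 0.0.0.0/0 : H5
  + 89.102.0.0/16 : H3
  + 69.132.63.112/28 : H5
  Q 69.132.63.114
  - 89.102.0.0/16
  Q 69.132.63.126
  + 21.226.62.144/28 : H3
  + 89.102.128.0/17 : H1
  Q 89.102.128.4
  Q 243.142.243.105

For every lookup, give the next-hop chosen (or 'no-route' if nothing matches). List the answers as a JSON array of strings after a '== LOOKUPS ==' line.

Process each operation:
  + 69.0.0.0/8 (H3) depth=8
  + 21.226.62.144/28 (H2) depth=28
  del 21.226.62.144/28 (clear depth 28)
  + 0.0.0.0/0 (H5) depth=0
  + 89.102.0.0/16 (H3) depth=16
  + 69.132.63.112/28 (H5) depth=28
  Q 69.132.63.114: descend 0100010110000100001111110111 ; hops seen [H5,H3,H5] ; pick H5
  del 89.102.0.0/16 (clear depth 16)
  Q 69.132.63.126: descend 0100010110000100001111110111 ; hops seen [H5,H3,H5] ; pick H5
  + 21.226.62.144/28 (H3) depth=28
  + 89.102.128.0/17 (H1) depth=17
  Q 89.102.128.4: descend 01011001011001101 ; hops seen [H5,H1] ; pick H1
  Q 243.142.243.105: descend ε ; hops seen [H5] ; pick H5

== LOOKUPS ==
["H5","H5","H1","H5"]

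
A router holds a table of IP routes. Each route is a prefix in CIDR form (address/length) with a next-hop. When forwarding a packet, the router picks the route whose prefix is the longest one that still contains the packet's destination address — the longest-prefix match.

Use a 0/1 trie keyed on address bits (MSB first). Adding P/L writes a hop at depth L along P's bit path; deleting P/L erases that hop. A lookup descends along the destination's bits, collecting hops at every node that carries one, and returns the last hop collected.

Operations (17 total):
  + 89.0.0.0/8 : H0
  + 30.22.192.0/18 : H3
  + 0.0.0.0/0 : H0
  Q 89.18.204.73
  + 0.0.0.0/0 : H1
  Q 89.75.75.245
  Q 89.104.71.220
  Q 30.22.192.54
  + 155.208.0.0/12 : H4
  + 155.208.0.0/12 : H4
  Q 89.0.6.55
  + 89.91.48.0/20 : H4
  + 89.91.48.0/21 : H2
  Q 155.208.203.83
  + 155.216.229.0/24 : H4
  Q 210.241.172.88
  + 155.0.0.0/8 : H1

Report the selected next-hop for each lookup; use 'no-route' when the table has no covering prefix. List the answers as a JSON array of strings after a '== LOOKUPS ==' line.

Apply in order:
  add 89.0.0.0/8 -> H0 at depth 8
  add 30.22.192.0/18 -> H3 at depth 18
  add 0.0.0.0/0 -> H0 at depth 0
  lookup 89.18.204.73: bits 01011001 walk d0:H0→d1:-→d2:-→d3:-→d4:-→d5:-→d6:-→d7:-→d8:H0 -> H0
  add 0.0.0.0/0 -> H1 at depth 0
  lookup 89.75.75.245: bits 01011001 walk d0:H1→d1:-→d2:-→d3:-→d4:-→d5:-→d6:-→d7:-→d8:H0 -> H0
  lookup 89.104.71.220: bits 01011001 walk d0:H1→d1:-→d2:-→d3:-→d4:-→d5:-→d6:-→d7:-→d8:H0 -> H0
  lookup 30.22.192.54: bits 000111100001011011 walk d0:H1→d1:-→d2:-→d3:-→d4:-→d5:-→d6:-→d7:-→d8:-→d9:-→d10:-→d11:-→d12:-→d13:-→d14:-→d15:-→d16:-→d17:-→d18:H3 -> H3
  add 155.208.0.0/12 -> H4 at depth 12
  add 155.208.0.0/12 -> H4 at depth 12
  lookup 89.0.6.55: bits 01011001 walk d0:H1→d1:-→d2:-→d3:-→d4:-→d5:-→d6:-→d7:-→d8:H0 -> H0
  add 89.91.48.0/20 -> H4 at depth 20
  add 89.91.48.0/21 -> H2 at depth 21
  lookup 155.208.203.83: bits 100110111101 walk d0:H1→d1:-→d2:-→d3:-→d4:-→d5:-→d6:-→d7:-→d8:-→d9:-→d10:-→d11:-→d12:H4 -> H4
  add 155.216.229.0/24 -> H4 at depth 24
  lookup 210.241.172.88: bits 1 walk d0:H1→d1:- -> H1
  add 155.0.0.0/8 -> H1 at depth 8

== LOOKUPS ==
["H0","H0","H0","H3","H0","H4","H1"]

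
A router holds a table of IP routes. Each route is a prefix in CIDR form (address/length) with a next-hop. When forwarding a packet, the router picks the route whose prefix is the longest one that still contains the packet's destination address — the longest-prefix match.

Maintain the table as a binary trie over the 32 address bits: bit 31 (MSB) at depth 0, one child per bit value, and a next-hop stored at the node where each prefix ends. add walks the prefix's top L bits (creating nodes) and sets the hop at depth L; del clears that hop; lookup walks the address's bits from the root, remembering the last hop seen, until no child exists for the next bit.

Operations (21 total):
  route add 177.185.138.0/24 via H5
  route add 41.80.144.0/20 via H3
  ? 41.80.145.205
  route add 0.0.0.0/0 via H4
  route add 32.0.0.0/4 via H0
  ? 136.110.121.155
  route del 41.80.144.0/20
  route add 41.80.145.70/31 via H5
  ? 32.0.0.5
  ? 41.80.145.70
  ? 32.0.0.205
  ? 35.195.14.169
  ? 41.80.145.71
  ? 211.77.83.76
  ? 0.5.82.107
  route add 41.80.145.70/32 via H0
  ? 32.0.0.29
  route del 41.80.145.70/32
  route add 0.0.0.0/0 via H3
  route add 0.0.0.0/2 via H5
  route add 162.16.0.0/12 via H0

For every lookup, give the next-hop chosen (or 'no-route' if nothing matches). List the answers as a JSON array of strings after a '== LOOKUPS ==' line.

Process each operation:
  add 177.185.138.0/24 -> H5 at depth 24
  add 41.80.144.0/20 -> H3 at depth 20
  Q 41.80.145.205: descend 00101001010100001001 ; hops seen [H3] ; pick H3
  add 0.0.0.0/0 -> H4 at depth 0
  add 32.0.0.0/4 -> H0 at depth 4
  Q 136.110.121.155: descend 10 ; hops seen [H4] ; pick H4
  - 41.80.144.0/20 clear@20
  add 41.80.145.70/31 -> H5 at depth 31
  Q 32.0.0.5: descend 0010 ; hops seen [H4,H0] ; pick H0
  Q 41.80.145.70: descend 0010100101010000100100010100011 ; hops seen [H4,H0,H5] ; pick H5
  Q 32.0.0.205: descend 0010 ; hops seen [H4,H0] ; pick H0
  Q 35.195.14.169: descend 0010 ; hops seen [H4,H0] ; pick H0
  Q 41.80.145.71: descend 0010100101010000100100010100011 ; hops seen [H4,H0,H5] ; pick H5
  Q 211.77.83.76: descend 1 ; hops seen [H4] ; pick H4
  Q 0.5.82.107: descend 00 ; hops seen [H4] ; pick H4
  add 41.80.145.70/32 -> H0 at depth 32
  Q 32.0.0.29: descend 0010 ; hops seen [H4,H0] ; pick H0
  - 41.80.145.70/32 clear@32
  add 0.0.0.0/0 -> H3 at depth 0
  add 0.0.0.0/2 -> H5 at depth 2
  add 162.16.0.0/12 -> H0 at depth 12

== LOOKUPS ==
["H3","H4","H0","H5","H0","H0","H5","H4","H4","H0"]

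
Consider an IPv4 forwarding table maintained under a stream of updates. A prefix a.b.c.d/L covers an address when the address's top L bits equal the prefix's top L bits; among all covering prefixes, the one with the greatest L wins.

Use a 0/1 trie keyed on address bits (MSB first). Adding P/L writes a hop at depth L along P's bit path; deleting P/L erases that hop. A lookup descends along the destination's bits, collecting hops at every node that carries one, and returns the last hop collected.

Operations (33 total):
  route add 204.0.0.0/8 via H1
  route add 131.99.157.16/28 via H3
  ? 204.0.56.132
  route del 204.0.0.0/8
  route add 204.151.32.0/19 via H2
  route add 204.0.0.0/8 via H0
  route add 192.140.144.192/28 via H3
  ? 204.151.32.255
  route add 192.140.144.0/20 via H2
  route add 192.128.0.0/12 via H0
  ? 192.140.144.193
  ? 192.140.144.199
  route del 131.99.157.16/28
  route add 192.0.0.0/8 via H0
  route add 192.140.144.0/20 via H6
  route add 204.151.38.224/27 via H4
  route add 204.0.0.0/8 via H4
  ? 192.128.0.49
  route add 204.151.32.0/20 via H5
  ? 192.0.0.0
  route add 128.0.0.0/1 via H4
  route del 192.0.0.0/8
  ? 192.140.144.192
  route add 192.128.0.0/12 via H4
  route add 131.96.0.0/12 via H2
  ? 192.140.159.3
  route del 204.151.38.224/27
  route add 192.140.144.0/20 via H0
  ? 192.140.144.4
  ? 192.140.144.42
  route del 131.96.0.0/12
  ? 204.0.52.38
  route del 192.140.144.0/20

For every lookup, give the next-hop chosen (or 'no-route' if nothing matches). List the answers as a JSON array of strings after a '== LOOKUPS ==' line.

Apply in order:
  add 204.0.0.0/8 -> H1 at depth 8
  add 131.99.157.16/28 -> H3 at depth 28
  lookup 204.0.56.132: bits 11001100 walk d0:-→d1:-→d2:-→d3:-→d4:-→d5:-→d6:-→d7:-→d8:H1 -> H1
  del 204.0.0.0/8 (clear depth 8)
  add 204.151.32.0/19 -> H2 at depth 19
  add 204.0.0.0/8 -> H0 at depth 8
  add 192.140.144.192/28 -> H3 at depth 28
  lookup 204.151.32.255: bits 1100110010010111001 walk d0:-→d1:-→d2:-→d3:-→d4:-→d5:-→d6:-→d7:-→d8:H0→d9:-→d10:-→d11:-→d12:-→d13:-→d14:-→d15:-→d16:-→d17:-→d18:-→d19:H2 -> H2
  add 192.140.144.0/20 -> H2 at depth 20
  add 192.128.0.0/12 -> H0 at depth 12
  lookup 192.140.144.193: bits 1100000010001100100100001100 walk d0:-→d1:-→d2:-→d3:-→d4:-→d5:-→d6:-→d7:-→d8:-→d9:-→d10:-→d11:-→d12:H0→d13:-→d14:-→d15:-→d16:-→d17:-→d18:-→d19:-→d20:H2→d21:-→d22:-→d23:-→d24:-→d25:-→d26:-→d27:-→d28:H3 -> H3
  lookup 192.140.144.199: bits 1100000010001100100100001100 walk d0:-→d1:-→d2:-→d3:-→d4:-→d5:-→d6:-→d7:-→d8:-→d9:-→d10:-→d11:-→d12:H0→d13:-→d14:-→d15:-→d16:-→d17:-→d18:-→d19:-→d20:H2→d21:-→d22:-→d23:-→d24:-→d25:-→d26:-→d27:-→d28:H3 -> H3
  del 131.99.157.16/28 (clear depth 28)
  add 192.0.0.0/8 -> H0 at depth 8
  add 192.140.144.0/20 -> H6 at depth 20
  add 204.151.38.224/27 -> H4 at depth 27
  add 204.0.0.0/8 -> H4 at depth 8
  lookup 192.128.0.49: bits 110000001000 walk d0:-→d1:-→d2:-→d3:-→d4:-→d5:-→d6:-→d7:-→d8:H0→d9:-→d10:-→d11:-→d12:H0 -> H0
  add 204.151.32.0/20 -> H5 at depth 20
  lookup 192.0.0.0: bits 11000000 walk d0:-→d1:-→d2:-→d3:-→d4:-→d5:-→d6:-→d7:-→d8:H0 -> H0
  add 128.0.0.0/1 -> H4 at depth 1
  del 192.0.0.0/8 (clear depth 8)
  lookup 192.140.144.192: bits 1100000010001100100100001100 walk d0:-→d1:H4→d2:-→d3:-→d4:-→d5:-→d6:-→d7:-→d8:-→d9:-→d10:-→d11:-→d12:H0→d13:-→d14:-→d15:-→d16:-→d17:-→d18:-→d19:-→d20:H6→d21:-→d22:-→d23:-→d24:-→d25:-→d26:-→d27:-→d28:H3 -> H3
  add 192.128.0.0/12 -> H4 at depth 12
  add 131.96.0.0/12 -> H2 at depth 12
  lookup 192.140.159.3: bits 11000000100011001001 walk d0:-→d1:H4→d2:-→d3:-→d4:-→d5:-→d6:-→d7:-→d8:-→d9:-→d10:-→d11:-→d12:H4→d13:-→d14:-→d15:-→d16:-→d17:-→d18:-→d19:-→d20:H6 -> H6
  del 204.151.38.224/27 (clear depth 27)
  add 192.140.144.0/20 -> H0 at depth 20
  lookup 192.140.144.4: bits 110000001000110010010000 walk d0:-→d1:H4→d2:-→d3:-→d4:-→d5:-→d6:-→d7:-→d8:-→d9:-→d10:-→d11:-→d12:H4→d13:-→d14:-→d15:-→d16:-→d17:-→d18:-→d19:-→d20:H0→d21:-→d22:-→d23:-→d24:- -> H0
  lookup 192.140.144.42: bits 110000001000110010010000 walk d0:-→d1:H4→d2:-→d3:-→d4:-→d5:-→d6:-→d7:-→d8:-→d9:-→d10:-→d11:-→d12:H4→d13:-→d14:-→d15:-→d16:-→d17:-→d18:-→d19:-→d20:H0→d21:-→d22:-→d23:-→d24:- -> H0
  del 131.96.0.0/12 (clear depth 12)
  lookup 204.0.52.38: bits 11001100 walk d0:-→d1:H4→d2:-→d3:-→d4:-→d5:-→d6:-→d7:-→d8:H4 -> H4
  del 192.140.144.0/20 (clear depth 20)

== LOOKUPS ==
["H1","H2","H3","H3","H0","H0","H3","H6","H0","H0","H4"]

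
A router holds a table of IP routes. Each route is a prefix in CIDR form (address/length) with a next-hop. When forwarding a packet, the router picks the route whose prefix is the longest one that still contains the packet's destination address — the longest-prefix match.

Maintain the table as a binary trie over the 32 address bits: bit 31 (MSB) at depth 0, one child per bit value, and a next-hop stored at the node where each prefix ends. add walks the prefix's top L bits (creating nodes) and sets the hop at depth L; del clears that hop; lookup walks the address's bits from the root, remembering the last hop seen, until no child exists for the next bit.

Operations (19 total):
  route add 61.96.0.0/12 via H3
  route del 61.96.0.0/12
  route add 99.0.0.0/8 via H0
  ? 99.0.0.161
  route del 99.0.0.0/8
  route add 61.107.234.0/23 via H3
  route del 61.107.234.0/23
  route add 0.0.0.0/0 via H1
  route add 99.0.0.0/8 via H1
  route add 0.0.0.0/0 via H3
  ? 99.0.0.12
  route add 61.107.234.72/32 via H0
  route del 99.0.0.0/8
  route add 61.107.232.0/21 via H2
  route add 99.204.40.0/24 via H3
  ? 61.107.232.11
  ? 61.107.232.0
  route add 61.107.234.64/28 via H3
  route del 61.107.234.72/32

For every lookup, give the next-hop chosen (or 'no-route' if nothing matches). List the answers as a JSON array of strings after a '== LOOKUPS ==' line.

Apply in order:
  + 61.96.0.0/12 (H3) depth=12
  del 61.96.0.0/12 (clear depth 12)
  + 99.0.0.0/8 (H0) depth=8
  lookup 99.0.0.161: bits 01100011 walk d0:-→d1:-→d2:-→d3:-→d4:-→d5:-→d6:-→d7:-→d8:H0 -> H0
  del 99.0.0.0/8 (clear depth 8)
  + 61.107.234.0/23 (H3) depth=23
  del 61.107.234.0/23 (clear depth 23)
  + 0.0.0.0/0 (H1) depth=0
  + 99.0.0.0/8 (H1) depth=8
  + 0.0.0.0/0 (H3) depth=0
  lookup 99.0.0.12: bits 01100011 walk d0:H3→d1:-→d2:-→d3:-→d4:-→d5:-→d6:-→d7:-→d8:H1 -> H1
  + 61.107.234.72/32 (H0) depth=32
  del 99.0.0.0/8 (clear depth 8)
  + 61.107.232.0/21 (H2) depth=21
  + 99.204.40.0/24 (H3) depth=24
  lookup 61.107.232.11: bits 0011110101101011111010 walk d0:H3→d1:-→d2:-→d3:-→d4:-→d5:-→d6:-→d7:-→d8:-→d9:-→d10:-→d11:-→d12:-→d13:-→d14:-→d15:-→d16:-→d17:-→d18:-→d19:-→d20:-→d21:H2→d22:- -> H2
  lookup 61.107.232.0: bits 0011110101101011111010 walk d0:H3→d1:-→d2:-→d3:-→d4:-→d5:-→d6:-→d7:-→d8:-→d9:-→d10:-→d11:-→d12:-→d13:-→d14:-→d15:-→d16:-→d17:-→d18:-→d19:-→d20:-→d21:H2→d22:- -> H2
  + 61.107.234.64/28 (H3) depth=28
  del 61.107.234.72/32 (clear depth 32)

== LOOKUPS ==
["H0","H1","H2","H2"]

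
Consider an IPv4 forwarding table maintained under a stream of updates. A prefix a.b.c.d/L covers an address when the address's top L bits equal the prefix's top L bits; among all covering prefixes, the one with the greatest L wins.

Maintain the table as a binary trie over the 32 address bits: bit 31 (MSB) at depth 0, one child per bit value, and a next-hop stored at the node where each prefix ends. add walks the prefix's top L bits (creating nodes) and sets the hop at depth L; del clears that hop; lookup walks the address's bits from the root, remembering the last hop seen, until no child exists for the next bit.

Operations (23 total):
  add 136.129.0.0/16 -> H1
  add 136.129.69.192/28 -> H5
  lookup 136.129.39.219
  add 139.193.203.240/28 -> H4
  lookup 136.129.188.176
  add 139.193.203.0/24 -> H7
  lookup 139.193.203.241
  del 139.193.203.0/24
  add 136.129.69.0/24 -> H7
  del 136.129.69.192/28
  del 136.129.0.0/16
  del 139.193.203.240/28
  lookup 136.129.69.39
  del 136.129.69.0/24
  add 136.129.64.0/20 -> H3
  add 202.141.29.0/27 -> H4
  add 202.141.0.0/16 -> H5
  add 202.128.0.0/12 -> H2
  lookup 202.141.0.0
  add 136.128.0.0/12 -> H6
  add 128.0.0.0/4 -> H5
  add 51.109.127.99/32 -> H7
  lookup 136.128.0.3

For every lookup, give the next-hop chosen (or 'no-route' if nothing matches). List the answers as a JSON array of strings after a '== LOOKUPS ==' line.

Process each operation:
  + 136.129.0.0/16 (H1) depth=16
  + 136.129.69.192/28 (H5) depth=28
  ? 136.129.39.219  path d0:-→d1:-→d2:-→d3:-→d4:-→d5:-→d6:-→d7:-→d8:-→d9:-→d10:-→d11:-→d12:-→d13:-→d14:-→d15:-→d16:H1→d17:-  best=H1
  + 139.193.203.240/28 (H4) depth=28
  ? 136.129.188.176  path d0:-→d1:-→d2:-→d3:-→d4:-→d5:-→d6:-→d7:-→d8:-→d9:-→d10:-→d11:-→d12:-→d13:-→d14:-→d15:-→d16:H1  best=H1
  + 139.193.203.0/24 (H7) depth=24
  ? 139.193.203.241  path d0:-→d1:-→d2:-→d3:-→d4:-→d5:-→d6:-→d7:-→d8:-→d9:-→d10:-→d11:-→d12:-→d13:-→d14:-→d15:-→d16:-→d17:-→d18:-→d19:-→d20:-→d21:-→d22:-→d23:-→d24:H7→d25:-→d26:-→d27:-→d28:H4  best=H4
  - 139.193.203.0/24 clear@24
  + 136.129.69.0/24 (H7) depth=24
  - 136.129.69.192/28 clear@28
  - 136.129.0.0/16 clear@16
  - 139.193.203.240/28 clear@28
  ? 136.129.69.39  path d0:-→d1:-→d2:-→d3:-→d4:-→d5:-→d6:-→d7:-→d8:-→d9:-→d10:-→d11:-→d12:-→d13:-→d14:-→d15:-→d16:-→d17:-→d18:-→d19:-→d20:-→d21:-→d22:-→d23:-→d24:H7  best=H7
  - 136.129.69.0/24 clear@24
  + 136.129.64.0/20 (H3) depth=20
  + 202.141.29.0/27 (H4) depth=27
  + 202.141.0.0/16 (H5) depth=16
  + 202.128.0.0/12 (H2) depth=12
  ? 202.141.0.0  path d0:-→d1:-→d2:-→d3:-→d4:-→d5:-→d6:-→d7:-→d8:-→d9:-→d10:-→d11:-→d12:H2→d13:-→d14:-→d15:-→d16:H5→d17:-→d18:-→d19:-  best=H5
  + 136.128.0.0/12 (H6) depth=12
  + 128.0.0.0/4 (H5) depth=4
  + 51.109.127.99/32 (H7) depth=32
  ? 136.128.0.3  path d0:-→d1:-→d2:-→d3:-→d4:H5→d5:-→d6:-→d7:-→d8:-→d9:-→d10:-→d11:-→d12:H6→d13:-→d14:-→d15:-  best=H6

== LOOKUPS ==
["H1","H1","H4","H7","H5","H6"]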